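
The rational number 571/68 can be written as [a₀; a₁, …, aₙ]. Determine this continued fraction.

[8; 2, 1, 1, 13]

Repeatedly divide and take the remainder:
571 ÷ 68 → quotient 8, remainder 27
68 ÷ 27 → quotient 2, remainder 14
27 ÷ 14 → quotient 1, remainder 13
14 ÷ 13 → quotient 1, remainder 1
13 ÷ 1 → quotient 13, remainder 0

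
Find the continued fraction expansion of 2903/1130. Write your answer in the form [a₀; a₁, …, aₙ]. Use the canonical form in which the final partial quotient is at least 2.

[2; 1, 1, 3, 8, 4, 1, 3]

⌊2903/1130⌋ = 2, remainder 643
⌊1130/643⌋ = 1, remainder 487
⌊643/487⌋ = 1, remainder 156
⌊487/156⌋ = 3, remainder 19
⌊156/19⌋ = 8, remainder 4
⌊19/4⌋ = 4, remainder 3
⌊4/3⌋ = 1, remainder 1
⌊3/1⌋ = 3, remainder 0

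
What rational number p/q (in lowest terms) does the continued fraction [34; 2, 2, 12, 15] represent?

Start with 15.
12 + 1/(15/1) = 12 + 1/15 = 181/15
2 + 1/(181/15) = 2 + 15/181 = 377/181
2 + 1/(377/181) = 2 + 181/377 = 935/377
34 + 1/(935/377) = 34 + 377/935 = 32167/935

32167/935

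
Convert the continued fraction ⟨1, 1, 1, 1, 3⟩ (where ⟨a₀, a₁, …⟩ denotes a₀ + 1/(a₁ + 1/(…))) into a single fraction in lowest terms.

Start with 3.
1 + 1/(3/1) = 1 + 1/3 = 4/3
1 + 1/(4/3) = 1 + 3/4 = 7/4
1 + 1/(7/4) = 1 + 4/7 = 11/7
1 + 1/(11/7) = 1 + 7/11 = 18/11

18/11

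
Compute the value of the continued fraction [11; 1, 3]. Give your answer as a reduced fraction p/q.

Compute successive convergents:
a_0 = 11: 11/1
a_1 = 1: 12/1
a_2 = 3: 47/4

47/4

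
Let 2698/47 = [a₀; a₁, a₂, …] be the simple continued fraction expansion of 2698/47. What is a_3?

9

2698 ÷ 47 → quotient 57, remainder 19
47 ÷ 19 → quotient 2, remainder 9
19 ÷ 9 → quotient 2, remainder 1
9 ÷ 1 → quotient 9, remainder 0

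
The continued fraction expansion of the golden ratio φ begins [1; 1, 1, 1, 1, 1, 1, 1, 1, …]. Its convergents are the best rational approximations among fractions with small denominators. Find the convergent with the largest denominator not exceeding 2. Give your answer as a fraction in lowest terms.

List convergents until the denominator exceeds the bound:
a_0 = 1: 1/1  (≤ bound)
a_1 = 1: 2/1  (≤ bound)
a_2 = 1: 3/2  (≤ bound)
a_3 = 1: 5/3  (> 2, stop)

3/2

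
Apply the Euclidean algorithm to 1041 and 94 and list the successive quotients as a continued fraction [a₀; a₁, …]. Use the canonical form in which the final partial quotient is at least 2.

[11; 13, 2, 3]

Apply division with remainder until the remainder is 0:
1041 = 11·94 + 7, so a_0 = 11
94 = 13·7 + 3, so a_1 = 13
7 = 2·3 + 1, so a_2 = 2
3 = 3·1 + 0, so a_3 = 3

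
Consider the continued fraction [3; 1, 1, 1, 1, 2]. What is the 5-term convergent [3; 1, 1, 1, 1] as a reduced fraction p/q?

a_0 = 3: 3/1
a_1 = 1: 4/1
a_2 = 1: 7/2
a_3 = 1: 11/3
a_4 = 1: 18/5

18/5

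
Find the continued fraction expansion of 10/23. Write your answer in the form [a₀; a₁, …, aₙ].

[0; 2, 3, 3]

⌊10/23⌋ = 0, remainder 10
⌊23/10⌋ = 2, remainder 3
⌊10/3⌋ = 3, remainder 1
⌊3/1⌋ = 3, remainder 0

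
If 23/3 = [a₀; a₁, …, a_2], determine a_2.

⌊23/3⌋ = 7, remainder 2
⌊3/2⌋ = 1, remainder 1
⌊2/1⌋ = 2, remainder 0

2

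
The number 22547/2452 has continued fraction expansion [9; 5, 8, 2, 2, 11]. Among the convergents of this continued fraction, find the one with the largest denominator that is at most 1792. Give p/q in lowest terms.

1977/215

a_0 = 9: 9/1  (≤ bound)
a_1 = 5: 46/5  (≤ bound)
a_2 = 8: 377/41  (≤ bound)
a_3 = 2: 800/87  (≤ bound)
a_4 = 2: 1977/215  (≤ bound)
a_5 = 11: 22547/2452  (> 1792, stop)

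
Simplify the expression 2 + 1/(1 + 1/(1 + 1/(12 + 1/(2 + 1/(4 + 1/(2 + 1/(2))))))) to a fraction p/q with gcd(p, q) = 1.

Start with 2.
2 + 1/(2/1) = 2 + 1/2 = 5/2
4 + 1/(5/2) = 4 + 2/5 = 22/5
2 + 1/(22/5) = 2 + 5/22 = 49/22
12 + 1/(49/22) = 12 + 22/49 = 610/49
1 + 1/(610/49) = 1 + 49/610 = 659/610
1 + 1/(659/610) = 1 + 610/659 = 1269/659
2 + 1/(1269/659) = 2 + 659/1269 = 3197/1269

3197/1269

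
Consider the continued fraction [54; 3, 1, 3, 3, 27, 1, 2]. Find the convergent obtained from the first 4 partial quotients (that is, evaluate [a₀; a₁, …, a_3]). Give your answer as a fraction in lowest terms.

814/15

Build up convergents one term at a time:
a_0 = 54: 54/1
a_1 = 3: 163/3
a_2 = 1: 217/4
a_3 = 3: 814/15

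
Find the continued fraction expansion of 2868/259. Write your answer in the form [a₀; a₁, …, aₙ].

Apply division with remainder until the remainder is 0:
⌊2868/259⌋ = 11, remainder 19
⌊259/19⌋ = 13, remainder 12
⌊19/12⌋ = 1, remainder 7
⌊12/7⌋ = 1, remainder 5
⌊7/5⌋ = 1, remainder 2
⌊5/2⌋ = 2, remainder 1
⌊2/1⌋ = 2, remainder 0

[11; 13, 1, 1, 1, 2, 2]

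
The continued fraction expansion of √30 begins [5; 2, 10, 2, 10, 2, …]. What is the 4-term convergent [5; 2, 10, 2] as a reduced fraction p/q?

241/44

Start with 2.
10 + 1/(2/1) = 10 + 1/2 = 21/2
2 + 1/(21/2) = 2 + 2/21 = 44/21
5 + 1/(44/21) = 5 + 21/44 = 241/44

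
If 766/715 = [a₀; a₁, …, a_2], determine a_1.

14

Repeatedly divide and take the remainder:
766 = 1·715 + 51, so a_0 = 1
715 = 14·51 + 1, so a_1 = 14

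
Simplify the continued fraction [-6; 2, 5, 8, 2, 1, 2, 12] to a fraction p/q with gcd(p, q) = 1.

Use the convergent recurrence hₖ = aₖ·hₖ₋₁ + hₖ₋₂ (and likewise for the denominators kₖ):
a_0 = -6: -6/1
a_1 = 2: -11/2
a_2 = 5: -61/11
a_3 = 8: -499/90
a_4 = 2: -1059/191
a_5 = 1: -1558/281
a_6 = 2: -4175/753
a_7 = 12: -51658/9317

-51658/9317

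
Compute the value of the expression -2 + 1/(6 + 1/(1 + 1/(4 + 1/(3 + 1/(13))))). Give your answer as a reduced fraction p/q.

-2689/1451

Starting at the tail and folding back:
Start with 13.
3 + 1/(13/1) = 3 + 1/13 = 40/13
4 + 1/(40/13) = 4 + 13/40 = 173/40
1 + 1/(173/40) = 1 + 40/173 = 213/173
6 + 1/(213/173) = 6 + 173/213 = 1451/213
-2 + 1/(1451/213) = -2 + 213/1451 = -2689/1451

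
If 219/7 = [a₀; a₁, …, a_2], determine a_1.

3

219 = 31·7 + 2, so a_0 = 31
7 = 3·2 + 1, so a_1 = 3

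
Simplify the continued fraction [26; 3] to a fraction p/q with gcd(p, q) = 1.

Start with 3.
26 + 1/(3/1) = 26 + 1/3 = 79/3

79/3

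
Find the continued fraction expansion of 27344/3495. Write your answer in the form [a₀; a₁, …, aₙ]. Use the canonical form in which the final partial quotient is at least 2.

27344 ÷ 3495 → quotient 7, remainder 2879
3495 ÷ 2879 → quotient 1, remainder 616
2879 ÷ 616 → quotient 4, remainder 415
616 ÷ 415 → quotient 1, remainder 201
415 ÷ 201 → quotient 2, remainder 13
201 ÷ 13 → quotient 15, remainder 6
13 ÷ 6 → quotient 2, remainder 1
6 ÷ 1 → quotient 6, remainder 0

[7; 1, 4, 1, 2, 15, 2, 6]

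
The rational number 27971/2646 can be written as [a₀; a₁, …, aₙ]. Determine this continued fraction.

27971 ÷ 2646 → quotient 10, remainder 1511
2646 ÷ 1511 → quotient 1, remainder 1135
1511 ÷ 1135 → quotient 1, remainder 376
1135 ÷ 376 → quotient 3, remainder 7
376 ÷ 7 → quotient 53, remainder 5
7 ÷ 5 → quotient 1, remainder 2
5 ÷ 2 → quotient 2, remainder 1
2 ÷ 1 → quotient 2, remainder 0

[10; 1, 1, 3, 53, 1, 2, 2]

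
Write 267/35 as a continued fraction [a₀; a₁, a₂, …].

[7; 1, 1, 1, 2, 4]

Run the Euclidean algorithm, recording each quotient:
267 ÷ 35 → quotient 7, remainder 22
35 ÷ 22 → quotient 1, remainder 13
22 ÷ 13 → quotient 1, remainder 9
13 ÷ 9 → quotient 1, remainder 4
9 ÷ 4 → quotient 2, remainder 1
4 ÷ 1 → quotient 4, remainder 0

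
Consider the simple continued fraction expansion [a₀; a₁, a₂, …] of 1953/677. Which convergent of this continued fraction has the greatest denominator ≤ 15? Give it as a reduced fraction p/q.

List convergents until the denominator exceeds the bound:
a_0 = 2: 2/1  (≤ bound)
a_1 = 1: 3/1  (≤ bound)
a_2 = 7: 23/8  (≤ bound)
a_3 = 1: 26/9  (≤ bound)
a_4 = 2: 75/26  (> 15, stop)

26/9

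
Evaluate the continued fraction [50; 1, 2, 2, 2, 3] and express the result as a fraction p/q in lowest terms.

2941/58

a_0 = 50: 50/1
a_1 = 1: 51/1
a_2 = 2: 152/3
a_3 = 2: 355/7
a_4 = 2: 862/17
a_5 = 3: 2941/58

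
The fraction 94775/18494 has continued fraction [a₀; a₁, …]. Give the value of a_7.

2

Repeatedly divide and take the remainder:
⌊94775/18494⌋ = 5, remainder 2305
⌊18494/2305⌋ = 8, remainder 54
⌊2305/54⌋ = 42, remainder 37
⌊54/37⌋ = 1, remainder 17
⌊37/17⌋ = 2, remainder 3
⌊17/3⌋ = 5, remainder 2
⌊3/2⌋ = 1, remainder 1
⌊2/1⌋ = 2, remainder 0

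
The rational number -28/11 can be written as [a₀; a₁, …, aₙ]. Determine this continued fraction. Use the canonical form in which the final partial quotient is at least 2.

[-3; 2, 5]

⌊-28/11⌋ = -3, remainder 5
⌊11/5⌋ = 2, remainder 1
⌊5/1⌋ = 5, remainder 0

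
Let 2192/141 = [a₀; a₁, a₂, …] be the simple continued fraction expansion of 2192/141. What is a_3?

⌊2192/141⌋ = 15, remainder 77
⌊141/77⌋ = 1, remainder 64
⌊77/64⌋ = 1, remainder 13
⌊64/13⌋ = 4, remainder 12

4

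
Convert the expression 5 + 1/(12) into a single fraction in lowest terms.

61/12

a_0 = 5: 5/1
a_1 = 12: 61/12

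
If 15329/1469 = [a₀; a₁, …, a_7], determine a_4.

1

15329 = 10·1469 + 639, so a_0 = 10
1469 = 2·639 + 191, so a_1 = 2
639 = 3·191 + 66, so a_2 = 3
191 = 2·66 + 59, so a_3 = 2
66 = 1·59 + 7, so a_4 = 1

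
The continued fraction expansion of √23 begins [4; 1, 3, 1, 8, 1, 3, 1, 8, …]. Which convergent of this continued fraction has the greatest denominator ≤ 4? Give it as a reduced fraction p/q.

19/4

a_0 = 4: 4/1  (≤ bound)
a_1 = 1: 5/1  (≤ bound)
a_2 = 3: 19/4  (≤ bound)
a_3 = 1: 24/5  (> 4, stop)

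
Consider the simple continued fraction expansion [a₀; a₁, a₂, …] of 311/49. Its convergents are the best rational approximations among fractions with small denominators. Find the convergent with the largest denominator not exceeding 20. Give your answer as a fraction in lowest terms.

a_0 = 6: 6/1  (≤ bound)
a_1 = 2: 13/2  (≤ bound)
a_2 = 1: 19/3  (≤ bound)
a_3 = 7: 146/23  (> 20, stop)

19/3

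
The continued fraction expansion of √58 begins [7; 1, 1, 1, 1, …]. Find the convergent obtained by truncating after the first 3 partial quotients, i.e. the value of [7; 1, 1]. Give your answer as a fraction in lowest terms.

15/2

Compute successive convergents:
a_0 = 7: 7/1
a_1 = 1: 8/1
a_2 = 1: 15/2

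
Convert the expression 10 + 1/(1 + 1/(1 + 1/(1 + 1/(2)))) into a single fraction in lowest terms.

Work from the innermost term outward:
Start with 2.
1 + 1/(2/1) = 1 + 1/2 = 3/2
1 + 1/(3/2) = 1 + 2/3 = 5/3
1 + 1/(5/3) = 1 + 3/5 = 8/5
10 + 1/(8/5) = 10 + 5/8 = 85/8

85/8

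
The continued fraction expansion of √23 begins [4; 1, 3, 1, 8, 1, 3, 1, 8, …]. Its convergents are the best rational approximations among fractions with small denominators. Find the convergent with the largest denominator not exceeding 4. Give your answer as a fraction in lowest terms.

19/4

a_0 = 4: 4/1  (≤ bound)
a_1 = 1: 5/1  (≤ bound)
a_2 = 3: 19/4  (≤ bound)
a_3 = 1: 24/5  (> 4, stop)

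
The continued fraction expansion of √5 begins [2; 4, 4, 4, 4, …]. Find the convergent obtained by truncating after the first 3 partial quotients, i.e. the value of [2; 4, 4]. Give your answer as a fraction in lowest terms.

38/17

a_0 = 2: 2/1
a_1 = 4: 9/4
a_2 = 4: 38/17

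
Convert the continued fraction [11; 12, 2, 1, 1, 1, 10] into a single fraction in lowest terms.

11657/1052

Start with 10.
1 + 1/(10/1) = 1 + 1/10 = 11/10
1 + 1/(11/10) = 1 + 10/11 = 21/11
1 + 1/(21/11) = 1 + 11/21 = 32/21
2 + 1/(32/21) = 2 + 21/32 = 85/32
12 + 1/(85/32) = 12 + 32/85 = 1052/85
11 + 1/(1052/85) = 11 + 85/1052 = 11657/1052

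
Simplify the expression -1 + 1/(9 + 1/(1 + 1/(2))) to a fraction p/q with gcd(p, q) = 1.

Start with 2.
1 + 1/(2/1) = 1 + 1/2 = 3/2
9 + 1/(3/2) = 9 + 2/3 = 29/3
-1 + 1/(29/3) = -1 + 3/29 = -26/29

-26/29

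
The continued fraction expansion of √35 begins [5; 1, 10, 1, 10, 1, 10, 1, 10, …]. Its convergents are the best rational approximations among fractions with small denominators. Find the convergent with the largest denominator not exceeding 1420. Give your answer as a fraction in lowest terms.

846/143

List convergents until the denominator exceeds the bound:
a_0 = 5: 5/1  (≤ bound)
a_1 = 1: 6/1  (≤ bound)
a_2 = 10: 65/11  (≤ bound)
a_3 = 1: 71/12  (≤ bound)
a_4 = 10: 775/131  (≤ bound)
a_5 = 1: 846/143  (≤ bound)
a_6 = 10: 9235/1561  (> 1420, stop)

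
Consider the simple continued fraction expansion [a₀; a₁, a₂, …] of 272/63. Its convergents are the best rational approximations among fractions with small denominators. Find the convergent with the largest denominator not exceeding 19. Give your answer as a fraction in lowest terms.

List convergents until the denominator exceeds the bound:
a_0 = 4: 4/1  (≤ bound)
a_1 = 3: 13/3  (≤ bound)
a_2 = 6: 82/19  (≤ bound)
a_3 = 1: 95/22  (> 19, stop)

82/19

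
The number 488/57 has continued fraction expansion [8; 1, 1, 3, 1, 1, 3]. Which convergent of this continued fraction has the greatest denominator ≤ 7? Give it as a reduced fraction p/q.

a_0 = 8: 8/1  (≤ bound)
a_1 = 1: 9/1  (≤ bound)
a_2 = 1: 17/2  (≤ bound)
a_3 = 3: 60/7  (≤ bound)
a_4 = 1: 77/9  (> 7, stop)

60/7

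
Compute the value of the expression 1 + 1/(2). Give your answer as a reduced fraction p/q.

3/2

a_0 = 1: 1/1
a_1 = 2: 3/2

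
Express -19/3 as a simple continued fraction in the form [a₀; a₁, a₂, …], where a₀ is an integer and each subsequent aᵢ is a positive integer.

Apply division with remainder until the remainder is 0:
-19 ÷ 3 → quotient -7, remainder 2
3 ÷ 2 → quotient 1, remainder 1
2 ÷ 1 → quotient 2, remainder 0

[-7; 1, 2]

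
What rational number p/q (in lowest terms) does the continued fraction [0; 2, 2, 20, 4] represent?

a_0 = 0: 0/1
a_1 = 2: 1/2
a_2 = 2: 2/5
a_3 = 20: 41/102
a_4 = 4: 166/413

166/413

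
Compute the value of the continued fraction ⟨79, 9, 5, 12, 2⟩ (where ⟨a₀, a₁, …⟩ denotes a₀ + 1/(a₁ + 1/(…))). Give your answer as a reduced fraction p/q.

a_0 = 79: 79/1
a_1 = 9: 712/9
a_2 = 5: 3639/46
a_3 = 12: 44380/561
a_4 = 2: 92399/1168

92399/1168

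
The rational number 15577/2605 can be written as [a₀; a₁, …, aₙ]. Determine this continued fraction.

[5; 1, 48, 6, 1, 1, 1, 2]

⌊15577/2605⌋ = 5, remainder 2552
⌊2605/2552⌋ = 1, remainder 53
⌊2552/53⌋ = 48, remainder 8
⌊53/8⌋ = 6, remainder 5
⌊8/5⌋ = 1, remainder 3
⌊5/3⌋ = 1, remainder 2
⌊3/2⌋ = 1, remainder 1
⌊2/1⌋ = 2, remainder 0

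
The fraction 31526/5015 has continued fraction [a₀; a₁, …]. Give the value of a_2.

31526 ÷ 5015 → quotient 6, remainder 1436
5015 ÷ 1436 → quotient 3, remainder 707
1436 ÷ 707 → quotient 2, remainder 22

2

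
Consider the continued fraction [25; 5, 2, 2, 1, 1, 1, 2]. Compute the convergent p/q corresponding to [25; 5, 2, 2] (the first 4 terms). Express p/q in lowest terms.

680/27

Starting at the tail and folding back:
Start with 2.
2 + 1/(2/1) = 2 + 1/2 = 5/2
5 + 1/(5/2) = 5 + 2/5 = 27/5
25 + 1/(27/5) = 25 + 5/27 = 680/27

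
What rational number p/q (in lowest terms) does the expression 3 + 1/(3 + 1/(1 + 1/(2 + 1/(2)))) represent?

85/26

Start with 2.
2 + 1/(2/1) = 2 + 1/2 = 5/2
1 + 1/(5/2) = 1 + 2/5 = 7/5
3 + 1/(7/5) = 3 + 5/7 = 26/7
3 + 1/(26/7) = 3 + 7/26 = 85/26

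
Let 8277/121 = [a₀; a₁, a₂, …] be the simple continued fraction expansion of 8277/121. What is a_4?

8277 ÷ 121 → quotient 68, remainder 49
121 ÷ 49 → quotient 2, remainder 23
49 ÷ 23 → quotient 2, remainder 3
23 ÷ 3 → quotient 7, remainder 2
3 ÷ 2 → quotient 1, remainder 1

1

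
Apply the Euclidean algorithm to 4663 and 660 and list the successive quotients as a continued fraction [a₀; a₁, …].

⌊4663/660⌋ = 7, remainder 43
⌊660/43⌋ = 15, remainder 15
⌊43/15⌋ = 2, remainder 13
⌊15/13⌋ = 1, remainder 2
⌊13/2⌋ = 6, remainder 1
⌊2/1⌋ = 2, remainder 0

[7; 15, 2, 1, 6, 2]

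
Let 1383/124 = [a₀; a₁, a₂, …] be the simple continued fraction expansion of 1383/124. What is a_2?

1

1383 ÷ 124 → quotient 11, remainder 19
124 ÷ 19 → quotient 6, remainder 10
19 ÷ 10 → quotient 1, remainder 9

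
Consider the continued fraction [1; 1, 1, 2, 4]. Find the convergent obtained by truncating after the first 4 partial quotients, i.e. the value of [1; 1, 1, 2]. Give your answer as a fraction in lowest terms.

Start with 2.
1 + 1/(2/1) = 1 + 1/2 = 3/2
1 + 1/(3/2) = 1 + 2/3 = 5/3
1 + 1/(5/3) = 1 + 3/5 = 8/5

8/5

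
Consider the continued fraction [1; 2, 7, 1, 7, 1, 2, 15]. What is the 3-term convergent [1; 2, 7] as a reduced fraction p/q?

a_0 = 1: 1/1
a_1 = 2: 3/2
a_2 = 7: 22/15

22/15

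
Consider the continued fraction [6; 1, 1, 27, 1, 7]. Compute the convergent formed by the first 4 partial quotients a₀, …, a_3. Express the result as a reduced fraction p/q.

358/55

Compute successive convergents:
a_0 = 6: 6/1
a_1 = 1: 7/1
a_2 = 1: 13/2
a_3 = 27: 358/55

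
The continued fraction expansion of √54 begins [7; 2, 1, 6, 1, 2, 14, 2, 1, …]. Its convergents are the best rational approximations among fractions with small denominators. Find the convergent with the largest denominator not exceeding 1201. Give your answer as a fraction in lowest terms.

a_0 = 7: 7/1  (≤ bound)
a_1 = 2: 15/2  (≤ bound)
a_2 = 1: 22/3  (≤ bound)
a_3 = 6: 147/20  (≤ bound)
a_4 = 1: 169/23  (≤ bound)
a_5 = 2: 485/66  (≤ bound)
a_6 = 14: 6959/947  (≤ bound)
a_7 = 2: 14403/1960  (> 1201, stop)

6959/947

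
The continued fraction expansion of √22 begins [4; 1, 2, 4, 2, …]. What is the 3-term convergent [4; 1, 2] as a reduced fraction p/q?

Start with 2.
1 + 1/(2/1) = 1 + 1/2 = 3/2
4 + 1/(3/2) = 4 + 2/3 = 14/3

14/3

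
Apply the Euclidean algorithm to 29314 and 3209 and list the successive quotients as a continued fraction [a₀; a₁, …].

Repeatedly divide and take the remainder:
⌊29314/3209⌋ = 9, remainder 433
⌊3209/433⌋ = 7, remainder 178
⌊433/178⌋ = 2, remainder 77
⌊178/77⌋ = 2, remainder 24
⌊77/24⌋ = 3, remainder 5
⌊24/5⌋ = 4, remainder 4
⌊5/4⌋ = 1, remainder 1
⌊4/1⌋ = 4, remainder 0

[9; 7, 2, 2, 3, 4, 1, 4]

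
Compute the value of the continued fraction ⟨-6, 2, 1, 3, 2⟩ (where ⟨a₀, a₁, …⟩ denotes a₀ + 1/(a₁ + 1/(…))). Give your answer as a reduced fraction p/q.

-141/25

Start with 2.
3 + 1/(2/1) = 3 + 1/2 = 7/2
1 + 1/(7/2) = 1 + 2/7 = 9/7
2 + 1/(9/7) = 2 + 7/9 = 25/9
-6 + 1/(25/9) = -6 + 9/25 = -141/25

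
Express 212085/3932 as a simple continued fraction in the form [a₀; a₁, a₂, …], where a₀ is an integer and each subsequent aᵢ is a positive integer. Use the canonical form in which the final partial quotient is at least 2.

[53; 1, 15, 5, 1, 1, 10, 2]

Repeatedly divide and take the remainder:
212085 ÷ 3932 → quotient 53, remainder 3689
3932 ÷ 3689 → quotient 1, remainder 243
3689 ÷ 243 → quotient 15, remainder 44
243 ÷ 44 → quotient 5, remainder 23
44 ÷ 23 → quotient 1, remainder 21
23 ÷ 21 → quotient 1, remainder 2
21 ÷ 2 → quotient 10, remainder 1
2 ÷ 1 → quotient 2, remainder 0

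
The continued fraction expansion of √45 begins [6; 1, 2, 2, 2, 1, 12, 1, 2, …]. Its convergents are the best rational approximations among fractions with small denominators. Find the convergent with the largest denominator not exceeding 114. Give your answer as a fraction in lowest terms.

161/24

a_0 = 6: 6/1  (≤ bound)
a_1 = 1: 7/1  (≤ bound)
a_2 = 2: 20/3  (≤ bound)
a_3 = 2: 47/7  (≤ bound)
a_4 = 2: 114/17  (≤ bound)
a_5 = 1: 161/24  (≤ bound)
a_6 = 12: 2046/305  (> 114, stop)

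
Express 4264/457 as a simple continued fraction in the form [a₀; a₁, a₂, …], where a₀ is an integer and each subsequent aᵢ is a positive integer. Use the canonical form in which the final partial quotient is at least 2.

[9; 3, 37, 1, 3]

Apply division with remainder until the remainder is 0:
⌊4264/457⌋ = 9, remainder 151
⌊457/151⌋ = 3, remainder 4
⌊151/4⌋ = 37, remainder 3
⌊4/3⌋ = 1, remainder 1
⌊3/1⌋ = 3, remainder 0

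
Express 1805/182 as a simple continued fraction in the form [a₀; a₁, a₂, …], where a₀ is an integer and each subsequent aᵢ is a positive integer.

1805 = 9·182 + 167, so a_0 = 9
182 = 1·167 + 15, so a_1 = 1
167 = 11·15 + 2, so a_2 = 11
15 = 7·2 + 1, so a_3 = 7
2 = 2·1 + 0, so a_4 = 2

[9; 1, 11, 7, 2]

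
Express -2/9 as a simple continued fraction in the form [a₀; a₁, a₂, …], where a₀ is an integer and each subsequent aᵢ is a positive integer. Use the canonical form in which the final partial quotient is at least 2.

[-1; 1, 3, 2]

-2 = -1·9 + 7, so a_0 = -1
9 = 1·7 + 2, so a_1 = 1
7 = 3·2 + 1, so a_2 = 3
2 = 2·1 + 0, so a_3 = 2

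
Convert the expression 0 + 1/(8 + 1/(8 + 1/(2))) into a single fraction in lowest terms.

17/138

a_0 = 0: 0/1
a_1 = 8: 1/8
a_2 = 8: 8/65
a_3 = 2: 17/138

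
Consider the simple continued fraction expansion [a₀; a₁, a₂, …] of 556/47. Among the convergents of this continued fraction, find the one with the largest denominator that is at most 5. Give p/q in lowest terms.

59/5

a_0 = 11: 11/1  (≤ bound)
a_1 = 1: 12/1  (≤ bound)
a_2 = 4: 59/5  (≤ bound)
a_3 = 1: 71/6  (> 5, stop)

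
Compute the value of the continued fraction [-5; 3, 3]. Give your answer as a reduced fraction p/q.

Collapse the nested fraction from the inside out:
Start with 3.
3 + 1/(3/1) = 3 + 1/3 = 10/3
-5 + 1/(10/3) = -5 + 3/10 = -47/10

-47/10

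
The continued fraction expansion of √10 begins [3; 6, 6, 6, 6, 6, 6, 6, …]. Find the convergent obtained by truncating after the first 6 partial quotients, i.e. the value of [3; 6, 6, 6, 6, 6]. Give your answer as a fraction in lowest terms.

27379/8658

Work from the innermost term outward:
Start with 6.
6 + 1/(6/1) = 6 + 1/6 = 37/6
6 + 1/(37/6) = 6 + 6/37 = 228/37
6 + 1/(228/37) = 6 + 37/228 = 1405/228
6 + 1/(1405/228) = 6 + 228/1405 = 8658/1405
3 + 1/(8658/1405) = 3 + 1405/8658 = 27379/8658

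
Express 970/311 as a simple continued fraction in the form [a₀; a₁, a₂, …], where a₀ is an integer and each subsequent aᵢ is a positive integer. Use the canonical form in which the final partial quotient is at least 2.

[3; 8, 2, 2, 7]

Run the Euclidean algorithm, recording each quotient:
970 ÷ 311 → quotient 3, remainder 37
311 ÷ 37 → quotient 8, remainder 15
37 ÷ 15 → quotient 2, remainder 7
15 ÷ 7 → quotient 2, remainder 1
7 ÷ 1 → quotient 7, remainder 0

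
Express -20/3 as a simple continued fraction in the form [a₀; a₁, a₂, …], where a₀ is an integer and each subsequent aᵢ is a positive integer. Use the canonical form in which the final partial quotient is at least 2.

⌊-20/3⌋ = -7, remainder 1
⌊3/1⌋ = 3, remainder 0

[-7; 3]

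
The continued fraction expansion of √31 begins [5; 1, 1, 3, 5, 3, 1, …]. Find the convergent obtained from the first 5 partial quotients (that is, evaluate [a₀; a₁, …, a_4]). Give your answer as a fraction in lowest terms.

a_0 = 5: 5/1
a_1 = 1: 6/1
a_2 = 1: 11/2
a_3 = 3: 39/7
a_4 = 5: 206/37

206/37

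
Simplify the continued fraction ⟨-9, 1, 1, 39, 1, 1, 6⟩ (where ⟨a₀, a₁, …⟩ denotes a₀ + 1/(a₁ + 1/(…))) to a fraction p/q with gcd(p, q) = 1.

-8842/1041

Starting at the tail and folding back:
Start with 6.
1 + 1/(6/1) = 1 + 1/6 = 7/6
1 + 1/(7/6) = 1 + 6/7 = 13/7
39 + 1/(13/7) = 39 + 7/13 = 514/13
1 + 1/(514/13) = 1 + 13/514 = 527/514
1 + 1/(527/514) = 1 + 514/527 = 1041/527
-9 + 1/(1041/527) = -9 + 527/1041 = -8842/1041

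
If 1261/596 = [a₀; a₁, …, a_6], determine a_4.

⌊1261/596⌋ = 2, remainder 69
⌊596/69⌋ = 8, remainder 44
⌊69/44⌋ = 1, remainder 25
⌊44/25⌋ = 1, remainder 19
⌊25/19⌋ = 1, remainder 6

1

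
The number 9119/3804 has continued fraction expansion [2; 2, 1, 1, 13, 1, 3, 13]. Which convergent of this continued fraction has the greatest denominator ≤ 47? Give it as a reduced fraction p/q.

List convergents until the denominator exceeds the bound:
a_0 = 2: 2/1  (≤ bound)
a_1 = 2: 5/2  (≤ bound)
a_2 = 1: 7/3  (≤ bound)
a_3 = 1: 12/5  (≤ bound)
a_4 = 13: 163/68  (> 47, stop)

12/5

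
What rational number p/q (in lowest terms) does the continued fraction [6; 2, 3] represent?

Collapse the nested fraction from the inside out:
Start with 3.
2 + 1/(3/1) = 2 + 1/3 = 7/3
6 + 1/(7/3) = 6 + 3/7 = 45/7

45/7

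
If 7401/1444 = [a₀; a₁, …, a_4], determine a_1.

⌊7401/1444⌋ = 5, remainder 181
⌊1444/181⌋ = 7, remainder 177

7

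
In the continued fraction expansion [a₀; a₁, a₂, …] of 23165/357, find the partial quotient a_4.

23165 ÷ 357 → quotient 64, remainder 317
357 ÷ 317 → quotient 1, remainder 40
317 ÷ 40 → quotient 7, remainder 37
40 ÷ 37 → quotient 1, remainder 3
37 ÷ 3 → quotient 12, remainder 1

12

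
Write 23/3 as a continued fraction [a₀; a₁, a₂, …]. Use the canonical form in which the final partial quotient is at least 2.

23 = 7·3 + 2, so a_0 = 7
3 = 1·2 + 1, so a_1 = 1
2 = 2·1 + 0, so a_2 = 2

[7; 1, 2]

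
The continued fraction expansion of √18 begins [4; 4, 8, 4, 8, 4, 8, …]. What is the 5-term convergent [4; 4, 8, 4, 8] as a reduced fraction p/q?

Start with 8.
4 + 1/(8/1) = 4 + 1/8 = 33/8
8 + 1/(33/8) = 8 + 8/33 = 272/33
4 + 1/(272/33) = 4 + 33/272 = 1121/272
4 + 1/(1121/272) = 4 + 272/1121 = 4756/1121

4756/1121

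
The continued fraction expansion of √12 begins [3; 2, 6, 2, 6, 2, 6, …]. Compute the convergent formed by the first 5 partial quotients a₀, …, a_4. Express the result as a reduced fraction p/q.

627/181

Build up convergents one term at a time:
a_0 = 3: 3/1
a_1 = 2: 7/2
a_2 = 6: 45/13
a_3 = 2: 97/28
a_4 = 6: 627/181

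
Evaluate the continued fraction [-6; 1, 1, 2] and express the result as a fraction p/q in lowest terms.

-27/5

Start with 2.
1 + 1/(2/1) = 1 + 1/2 = 3/2
1 + 1/(3/2) = 1 + 2/3 = 5/3
-6 + 1/(5/3) = -6 + 3/5 = -27/5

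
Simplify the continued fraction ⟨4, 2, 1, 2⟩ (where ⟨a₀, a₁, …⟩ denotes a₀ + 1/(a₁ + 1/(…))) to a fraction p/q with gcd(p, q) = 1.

35/8

Collapse the nested fraction from the inside out:
Start with 2.
1 + 1/(2/1) = 1 + 1/2 = 3/2
2 + 1/(3/2) = 2 + 2/3 = 8/3
4 + 1/(8/3) = 4 + 3/8 = 35/8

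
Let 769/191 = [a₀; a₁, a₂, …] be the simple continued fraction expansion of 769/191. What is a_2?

⌊769/191⌋ = 4, remainder 5
⌊191/5⌋ = 38, remainder 1
⌊5/1⌋ = 5, remainder 0

5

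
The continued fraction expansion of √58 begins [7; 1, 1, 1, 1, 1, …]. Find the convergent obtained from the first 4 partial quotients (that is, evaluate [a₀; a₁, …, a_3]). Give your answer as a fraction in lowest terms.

a_0 = 7: 7/1
a_1 = 1: 8/1
a_2 = 1: 15/2
a_3 = 1: 23/3

23/3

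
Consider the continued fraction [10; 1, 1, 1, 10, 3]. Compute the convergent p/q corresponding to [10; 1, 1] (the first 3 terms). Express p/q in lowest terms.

21/2

Build up convergents one term at a time:
a_0 = 10: 10/1
a_1 = 1: 11/1
a_2 = 1: 21/2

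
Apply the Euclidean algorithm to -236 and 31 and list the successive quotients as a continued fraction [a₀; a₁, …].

-236 ÷ 31 → quotient -8, remainder 12
31 ÷ 12 → quotient 2, remainder 7
12 ÷ 7 → quotient 1, remainder 5
7 ÷ 5 → quotient 1, remainder 2
5 ÷ 2 → quotient 2, remainder 1
2 ÷ 1 → quotient 2, remainder 0

[-8; 2, 1, 1, 2, 2]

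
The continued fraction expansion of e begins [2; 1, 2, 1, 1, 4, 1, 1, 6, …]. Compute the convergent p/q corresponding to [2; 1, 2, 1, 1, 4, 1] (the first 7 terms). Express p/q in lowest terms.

106/39

Work from the innermost term outward:
Start with 1.
4 + 1/(1/1) = 4 + 1/1 = 5/1
1 + 1/(5/1) = 1 + 1/5 = 6/5
1 + 1/(6/5) = 1 + 5/6 = 11/6
2 + 1/(11/6) = 2 + 6/11 = 28/11
1 + 1/(28/11) = 1 + 11/28 = 39/28
2 + 1/(39/28) = 2 + 28/39 = 106/39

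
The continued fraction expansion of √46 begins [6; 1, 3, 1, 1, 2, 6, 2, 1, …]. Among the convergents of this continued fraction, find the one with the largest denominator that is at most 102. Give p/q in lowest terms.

156/23

List convergents until the denominator exceeds the bound:
a_0 = 6: 6/1  (≤ bound)
a_1 = 1: 7/1  (≤ bound)
a_2 = 3: 27/4  (≤ bound)
a_3 = 1: 34/5  (≤ bound)
a_4 = 1: 61/9  (≤ bound)
a_5 = 2: 156/23  (≤ bound)
a_6 = 6: 997/147  (> 102, stop)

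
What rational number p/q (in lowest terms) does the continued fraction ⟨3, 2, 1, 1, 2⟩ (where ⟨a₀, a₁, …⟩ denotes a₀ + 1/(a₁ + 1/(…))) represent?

44/13

a_0 = 3: 3/1
a_1 = 2: 7/2
a_2 = 1: 10/3
a_3 = 1: 17/5
a_4 = 2: 44/13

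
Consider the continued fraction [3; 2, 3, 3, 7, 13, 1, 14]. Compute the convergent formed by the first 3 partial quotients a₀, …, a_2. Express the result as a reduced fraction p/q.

24/7

Use the convergent recurrence hₖ = aₖ·hₖ₋₁ + hₖ₋₂ (and likewise for the denominators kₖ):
a_0 = 3: 3/1
a_1 = 2: 7/2
a_2 = 3: 24/7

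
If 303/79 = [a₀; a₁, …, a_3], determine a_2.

303 ÷ 79 → quotient 3, remainder 66
79 ÷ 66 → quotient 1, remainder 13
66 ÷ 13 → quotient 5, remainder 1

5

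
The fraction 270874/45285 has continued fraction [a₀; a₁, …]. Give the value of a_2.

⌊270874/45285⌋ = 5, remainder 44449
⌊45285/44449⌋ = 1, remainder 836
⌊44449/836⌋ = 53, remainder 141

53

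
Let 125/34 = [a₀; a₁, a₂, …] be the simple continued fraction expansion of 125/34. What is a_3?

Apply division with remainder until the remainder is 0:
⌊125/34⌋ = 3, remainder 23
⌊34/23⌋ = 1, remainder 11
⌊23/11⌋ = 2, remainder 1
⌊11/1⌋ = 11, remainder 0

11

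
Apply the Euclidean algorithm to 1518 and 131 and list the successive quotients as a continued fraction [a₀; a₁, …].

[11; 1, 1, 2, 2, 1, 7]

1518 = 11·131 + 77, so a_0 = 11
131 = 1·77 + 54, so a_1 = 1
77 = 1·54 + 23, so a_2 = 1
54 = 2·23 + 8, so a_3 = 2
23 = 2·8 + 7, so a_4 = 2
8 = 1·7 + 1, so a_5 = 1
7 = 7·1 + 0, so a_6 = 7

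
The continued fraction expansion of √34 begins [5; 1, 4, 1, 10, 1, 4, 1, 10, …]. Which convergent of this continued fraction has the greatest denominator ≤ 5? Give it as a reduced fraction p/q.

29/5

a_0 = 5: 5/1  (≤ bound)
a_1 = 1: 6/1  (≤ bound)
a_2 = 4: 29/5  (≤ bound)
a_3 = 1: 35/6  (> 5, stop)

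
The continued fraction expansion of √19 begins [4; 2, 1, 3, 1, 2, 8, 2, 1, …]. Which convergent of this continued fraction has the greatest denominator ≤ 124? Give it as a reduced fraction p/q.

List convergents until the denominator exceeds the bound:
a_0 = 4: 4/1  (≤ bound)
a_1 = 2: 9/2  (≤ bound)
a_2 = 1: 13/3  (≤ bound)
a_3 = 3: 48/11  (≤ bound)
a_4 = 1: 61/14  (≤ bound)
a_5 = 2: 170/39  (≤ bound)
a_6 = 8: 1421/326  (> 124, stop)

170/39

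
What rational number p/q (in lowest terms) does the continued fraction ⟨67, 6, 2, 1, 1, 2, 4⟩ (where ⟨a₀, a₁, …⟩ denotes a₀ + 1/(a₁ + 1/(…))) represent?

24445/364

a_0 = 67: 67/1
a_1 = 6: 403/6
a_2 = 2: 873/13
a_3 = 1: 1276/19
a_4 = 1: 2149/32
a_5 = 2: 5574/83
a_6 = 4: 24445/364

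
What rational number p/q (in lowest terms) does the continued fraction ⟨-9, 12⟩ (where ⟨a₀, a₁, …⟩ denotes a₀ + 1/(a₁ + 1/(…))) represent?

-107/12

Use the convergent recurrence hₖ = aₖ·hₖ₋₁ + hₖ₋₂ (and likewise for the denominators kₖ):
a_0 = -9: -9/1
a_1 = 12: -107/12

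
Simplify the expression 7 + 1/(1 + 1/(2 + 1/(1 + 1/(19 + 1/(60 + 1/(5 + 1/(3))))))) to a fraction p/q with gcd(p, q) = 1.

589852/76141

Start with 3.
5 + 1/(3/1) = 5 + 1/3 = 16/3
60 + 1/(16/3) = 60 + 3/16 = 963/16
19 + 1/(963/16) = 19 + 16/963 = 18313/963
1 + 1/(18313/963) = 1 + 963/18313 = 19276/18313
2 + 1/(19276/18313) = 2 + 18313/19276 = 56865/19276
1 + 1/(56865/19276) = 1 + 19276/56865 = 76141/56865
7 + 1/(76141/56865) = 7 + 56865/76141 = 589852/76141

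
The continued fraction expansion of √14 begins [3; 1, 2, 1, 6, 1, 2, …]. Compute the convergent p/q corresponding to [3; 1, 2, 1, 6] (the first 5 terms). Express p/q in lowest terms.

Use the convergent recurrence hₖ = aₖ·hₖ₋₁ + hₖ₋₂ (and likewise for the denominators kₖ):
a_0 = 3: 3/1
a_1 = 1: 4/1
a_2 = 2: 11/3
a_3 = 1: 15/4
a_4 = 6: 101/27

101/27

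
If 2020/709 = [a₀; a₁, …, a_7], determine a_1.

1

2020 = 2·709 + 602, so a_0 = 2
709 = 1·602 + 107, so a_1 = 1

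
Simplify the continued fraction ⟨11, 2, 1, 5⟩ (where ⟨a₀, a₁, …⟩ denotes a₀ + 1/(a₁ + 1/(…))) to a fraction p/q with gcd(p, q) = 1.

193/17

a_0 = 11: 11/1
a_1 = 2: 23/2
a_2 = 1: 34/3
a_3 = 5: 193/17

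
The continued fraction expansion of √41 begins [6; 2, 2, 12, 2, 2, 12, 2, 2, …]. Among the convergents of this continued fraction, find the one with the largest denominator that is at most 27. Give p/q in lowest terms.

32/5

a_0 = 6: 6/1  (≤ bound)
a_1 = 2: 13/2  (≤ bound)
a_2 = 2: 32/5  (≤ bound)
a_3 = 12: 397/62  (> 27, stop)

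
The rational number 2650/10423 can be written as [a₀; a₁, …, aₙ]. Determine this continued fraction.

Repeatedly divide and take the remainder:
⌊2650/10423⌋ = 0, remainder 2650
⌊10423/2650⌋ = 3, remainder 2473
⌊2650/2473⌋ = 1, remainder 177
⌊2473/177⌋ = 13, remainder 172
⌊177/172⌋ = 1, remainder 5
⌊172/5⌋ = 34, remainder 2
⌊5/2⌋ = 2, remainder 1
⌊2/1⌋ = 2, remainder 0

[0; 3, 1, 13, 1, 34, 2, 2]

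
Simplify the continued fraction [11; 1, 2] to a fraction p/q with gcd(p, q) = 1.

35/3

a_0 = 11: 11/1
a_1 = 1: 12/1
a_2 = 2: 35/3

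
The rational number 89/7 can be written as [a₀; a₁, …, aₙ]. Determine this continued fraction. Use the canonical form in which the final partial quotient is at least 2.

⌊89/7⌋ = 12, remainder 5
⌊7/5⌋ = 1, remainder 2
⌊5/2⌋ = 2, remainder 1
⌊2/1⌋ = 2, remainder 0

[12; 1, 2, 2]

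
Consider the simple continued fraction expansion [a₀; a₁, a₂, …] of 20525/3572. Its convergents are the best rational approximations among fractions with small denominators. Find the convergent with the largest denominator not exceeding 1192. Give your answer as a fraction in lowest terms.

1833/319

List convergents until the denominator exceeds the bound:
a_0 = 5: 5/1  (≤ bound)
a_1 = 1: 6/1  (≤ bound)
a_2 = 2: 17/3  (≤ bound)
a_3 = 1: 23/4  (≤ bound)
a_4 = 15: 362/63  (≤ bound)
a_5 = 5: 1833/319  (≤ bound)
a_6 = 11: 20525/3572  (> 1192, stop)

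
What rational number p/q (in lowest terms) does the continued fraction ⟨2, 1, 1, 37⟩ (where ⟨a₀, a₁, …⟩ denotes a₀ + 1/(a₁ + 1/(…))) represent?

Collapse the nested fraction from the inside out:
Start with 37.
1 + 1/(37/1) = 1 + 1/37 = 38/37
1 + 1/(38/37) = 1 + 37/38 = 75/38
2 + 1/(75/38) = 2 + 38/75 = 188/75

188/75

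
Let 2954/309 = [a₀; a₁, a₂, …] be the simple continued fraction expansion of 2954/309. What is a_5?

2

2954 ÷ 309 → quotient 9, remainder 173
309 ÷ 173 → quotient 1, remainder 136
173 ÷ 136 → quotient 1, remainder 37
136 ÷ 37 → quotient 3, remainder 25
37 ÷ 25 → quotient 1, remainder 12
25 ÷ 12 → quotient 2, remainder 1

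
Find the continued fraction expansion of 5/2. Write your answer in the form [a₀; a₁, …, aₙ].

[2; 2]

5 ÷ 2 → quotient 2, remainder 1
2 ÷ 1 → quotient 2, remainder 0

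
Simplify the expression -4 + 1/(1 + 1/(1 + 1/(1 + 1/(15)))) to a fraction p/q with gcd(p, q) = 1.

Start with 15.
1 + 1/(15/1) = 1 + 1/15 = 16/15
1 + 1/(16/15) = 1 + 15/16 = 31/16
1 + 1/(31/16) = 1 + 16/31 = 47/31
-4 + 1/(47/31) = -4 + 31/47 = -157/47

-157/47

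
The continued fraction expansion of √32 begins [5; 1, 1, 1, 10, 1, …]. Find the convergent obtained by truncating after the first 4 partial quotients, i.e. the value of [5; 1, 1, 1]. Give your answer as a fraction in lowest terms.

Collapse the nested fraction from the inside out:
Start with 1.
1 + 1/(1/1) = 1 + 1/1 = 2/1
1 + 1/(2/1) = 1 + 1/2 = 3/2
5 + 1/(3/2) = 5 + 2/3 = 17/3

17/3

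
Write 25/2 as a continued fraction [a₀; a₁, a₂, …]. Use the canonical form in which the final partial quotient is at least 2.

25 ÷ 2 → quotient 12, remainder 1
2 ÷ 1 → quotient 2, remainder 0

[12; 2]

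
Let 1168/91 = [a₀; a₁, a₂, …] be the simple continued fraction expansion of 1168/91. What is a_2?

5

1168 ÷ 91 → quotient 12, remainder 76
91 ÷ 76 → quotient 1, remainder 15
76 ÷ 15 → quotient 5, remainder 1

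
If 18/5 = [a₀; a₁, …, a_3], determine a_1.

1

Apply division with remainder until the remainder is 0:
18 = 3·5 + 3, so a_0 = 3
5 = 1·3 + 2, so a_1 = 1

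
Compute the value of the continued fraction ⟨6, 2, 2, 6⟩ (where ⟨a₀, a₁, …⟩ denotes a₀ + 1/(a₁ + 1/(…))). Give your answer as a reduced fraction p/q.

205/32

Work from the innermost term outward:
Start with 6.
2 + 1/(6/1) = 2 + 1/6 = 13/6
2 + 1/(13/6) = 2 + 6/13 = 32/13
6 + 1/(32/13) = 6 + 13/32 = 205/32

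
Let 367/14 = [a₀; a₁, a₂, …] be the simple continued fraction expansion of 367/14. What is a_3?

Apply division with remainder until the remainder is 0:
⌊367/14⌋ = 26, remainder 3
⌊14/3⌋ = 4, remainder 2
⌊3/2⌋ = 1, remainder 1
⌊2/1⌋ = 2, remainder 0

2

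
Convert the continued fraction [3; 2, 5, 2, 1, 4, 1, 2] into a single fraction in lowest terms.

Start with 2.
1 + 1/(2/1) = 1 + 1/2 = 3/2
4 + 1/(3/2) = 4 + 2/3 = 14/3
1 + 1/(14/3) = 1 + 3/14 = 17/14
2 + 1/(17/14) = 2 + 14/17 = 48/17
5 + 1/(48/17) = 5 + 17/48 = 257/48
2 + 1/(257/48) = 2 + 48/257 = 562/257
3 + 1/(562/257) = 3 + 257/562 = 1943/562

1943/562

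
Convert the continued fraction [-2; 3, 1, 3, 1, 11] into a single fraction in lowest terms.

Starting at the tail and folding back:
Start with 11.
1 + 1/(11/1) = 1 + 1/11 = 12/11
3 + 1/(12/11) = 3 + 11/12 = 47/12
1 + 1/(47/12) = 1 + 12/47 = 59/47
3 + 1/(59/47) = 3 + 47/59 = 224/59
-2 + 1/(224/59) = -2 + 59/224 = -389/224

-389/224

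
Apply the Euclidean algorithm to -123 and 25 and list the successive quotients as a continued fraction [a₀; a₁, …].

-123 ÷ 25 → quotient -5, remainder 2
25 ÷ 2 → quotient 12, remainder 1
2 ÷ 1 → quotient 2, remainder 0

[-5; 12, 2]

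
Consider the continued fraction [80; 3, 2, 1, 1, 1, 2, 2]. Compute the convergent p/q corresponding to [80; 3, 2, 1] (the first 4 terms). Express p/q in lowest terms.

803/10

Start with 1.
2 + 1/(1/1) = 2 + 1/1 = 3/1
3 + 1/(3/1) = 3 + 1/3 = 10/3
80 + 1/(10/3) = 80 + 3/10 = 803/10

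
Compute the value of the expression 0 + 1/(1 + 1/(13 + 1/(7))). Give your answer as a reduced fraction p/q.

92/99

Starting at the tail and folding back:
Start with 7.
13 + 1/(7/1) = 13 + 1/7 = 92/7
1 + 1/(92/7) = 1 + 7/92 = 99/92
0 + 1/(99/92) = 0 + 92/99 = 92/99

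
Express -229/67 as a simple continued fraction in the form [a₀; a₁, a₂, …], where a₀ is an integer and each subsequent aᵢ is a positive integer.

[-4; 1, 1, 2, 1, 1, 5]

-229 = -4·67 + 39, so a_0 = -4
67 = 1·39 + 28, so a_1 = 1
39 = 1·28 + 11, so a_2 = 1
28 = 2·11 + 6, so a_3 = 2
11 = 1·6 + 5, so a_4 = 1
6 = 1·5 + 1, so a_5 = 1
5 = 5·1 + 0, so a_6 = 5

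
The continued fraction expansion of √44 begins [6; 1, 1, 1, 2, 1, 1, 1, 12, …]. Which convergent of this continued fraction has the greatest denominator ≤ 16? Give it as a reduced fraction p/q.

73/11

a_0 = 6: 6/1  (≤ bound)
a_1 = 1: 7/1  (≤ bound)
a_2 = 1: 13/2  (≤ bound)
a_3 = 1: 20/3  (≤ bound)
a_4 = 2: 53/8  (≤ bound)
a_5 = 1: 73/11  (≤ bound)
a_6 = 1: 126/19  (> 16, stop)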